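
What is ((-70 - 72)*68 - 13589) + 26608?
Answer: 3363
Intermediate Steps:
((-70 - 72)*68 - 13589) + 26608 = (-142*68 - 13589) + 26608 = (-9656 - 13589) + 26608 = -23245 + 26608 = 3363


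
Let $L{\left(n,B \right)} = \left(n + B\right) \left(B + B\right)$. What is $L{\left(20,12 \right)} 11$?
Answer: $8448$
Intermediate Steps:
$L{\left(n,B \right)} = 2 B \left(B + n\right)$ ($L{\left(n,B \right)} = \left(B + n\right) 2 B = 2 B \left(B + n\right)$)
$L{\left(20,12 \right)} 11 = 2 \cdot 12 \left(12 + 20\right) 11 = 2 \cdot 12 \cdot 32 \cdot 11 = 768 \cdot 11 = 8448$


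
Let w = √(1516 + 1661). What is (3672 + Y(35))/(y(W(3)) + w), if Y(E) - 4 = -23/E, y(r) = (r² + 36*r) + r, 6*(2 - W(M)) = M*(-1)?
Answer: 40649292/736351 - 6174576*√353/3681755 ≈ 23.694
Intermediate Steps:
W(M) = 2 + M/6 (W(M) = 2 - M*(-1)/6 = 2 - (-1)*M/6 = 2 + M/6)
y(r) = r² + 37*r
w = 3*√353 (w = √3177 = 3*√353 ≈ 56.365)
Y(E) = 4 - 23/E
(3672 + Y(35))/(y(W(3)) + w) = (3672 + (4 - 23/35))/((2 + (⅙)*3)*(37 + (2 + (⅙)*3)) + 3*√353) = (3672 + (4 - 23*1/35))/((2 + ½)*(37 + (2 + ½)) + 3*√353) = (3672 + (4 - 23/35))/(5*(37 + 5/2)/2 + 3*√353) = (3672 + 117/35)/((5/2)*(79/2) + 3*√353) = 128637/(35*(395/4 + 3*√353))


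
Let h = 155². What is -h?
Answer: -24025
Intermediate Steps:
h = 24025
-h = -1*24025 = -24025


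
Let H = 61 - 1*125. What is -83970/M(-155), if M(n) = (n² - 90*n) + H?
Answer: -27990/12637 ≈ -2.2149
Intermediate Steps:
H = -64 (H = 61 - 125 = -64)
M(n) = -64 + n² - 90*n (M(n) = (n² - 90*n) - 64 = -64 + n² - 90*n)
-83970/M(-155) = -83970/(-64 + (-155)² - 90*(-155)) = -83970/(-64 + 24025 + 13950) = -83970/37911 = -1*27990/12637 = -27990/12637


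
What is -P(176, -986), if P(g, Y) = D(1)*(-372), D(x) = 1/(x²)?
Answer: 372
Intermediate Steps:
D(x) = x⁻²
P(g, Y) = -372 (P(g, Y) = -372/1² = 1*(-372) = -372)
-P(176, -986) = -1*(-372) = 372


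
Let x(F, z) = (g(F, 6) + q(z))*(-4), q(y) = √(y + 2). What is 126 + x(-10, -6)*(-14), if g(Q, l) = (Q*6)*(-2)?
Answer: 6846 + 112*I ≈ 6846.0 + 112.0*I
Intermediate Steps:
g(Q, l) = -12*Q (g(Q, l) = (6*Q)*(-2) = -12*Q)
q(y) = √(2 + y)
x(F, z) = -4*√(2 + z) + 48*F (x(F, z) = (-12*F + √(2 + z))*(-4) = (√(2 + z) - 12*F)*(-4) = -4*√(2 + z) + 48*F)
126 + x(-10, -6)*(-14) = 126 + (-4*√(2 - 6) + 48*(-10))*(-14) = 126 + (-8*I - 480)*(-14) = 126 + (-480 - 8*I)*(-14) = 126 + (6720 + 112*I) = 6846 + 112*I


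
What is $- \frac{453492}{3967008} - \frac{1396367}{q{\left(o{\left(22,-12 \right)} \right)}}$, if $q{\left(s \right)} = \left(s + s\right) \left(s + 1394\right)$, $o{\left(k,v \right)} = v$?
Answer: $\frac{57545392055}{1370601264} \approx 41.986$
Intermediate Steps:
$q{\left(s \right)} = 2 s \left(1394 + s\right)$
$- \frac{453492}{3967008} - \frac{1396367}{q{\left(o{\left(22,-12 \right)} \right)}} = - \frac{453492}{3967008} - \frac{1396367}{2 \left(-12\right) \left(1394 - 12\right)} = \left(-453492\right) \frac{1}{3967008} - \frac{1396367}{2 \left(-12\right) 1382} = - \frac{37791}{330584} - \frac{1396367}{-33168} = - \frac{37791}{330584} - - \frac{1396367}{33168} = - \frac{37791}{330584} + \frac{1396367}{33168} = \frac{57545392055}{1370601264}$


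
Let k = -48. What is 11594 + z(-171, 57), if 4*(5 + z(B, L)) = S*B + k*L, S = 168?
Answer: 3723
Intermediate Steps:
z(B, L) = -5 - 12*L + 42*B (z(B, L) = -5 + (168*B - 48*L)/4 = -5 + (-48*L + 168*B)/4 = -5 + (-12*L + 42*B) = -5 - 12*L + 42*B)
11594 + z(-171, 57) = 11594 + (-5 - 12*57 + 42*(-171)) = 11594 + (-5 - 684 - 7182) = 11594 - 7871 = 3723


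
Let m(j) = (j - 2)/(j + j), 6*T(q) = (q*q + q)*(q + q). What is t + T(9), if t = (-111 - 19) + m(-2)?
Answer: 141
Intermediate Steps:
T(q) = q*(q + q²)/3 (T(q) = ((q*q + q)*(q + q))/6 = ((q² + q)*(2*q))/6 = ((q + q²)*(2*q))/6 = (2*q*(q + q²))/6 = q*(q + q²)/3)
m(j) = (-2 + j)/(2*j) (m(j) = (-2 + j)/((2*j)) = (-2 + j)*(1/(2*j)) = (-2 + j)/(2*j))
t = -129 (t = (-111 - 19) + (½)*(-2 - 2)/(-2) = -130 + (½)*(-½)*(-4) = -130 + 1 = -129)
t + T(9) = -129 + (⅓)*9²*(1 + 9) = -129 + (⅓)*81*10 = -129 + 270 = 141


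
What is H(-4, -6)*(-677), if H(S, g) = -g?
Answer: -4062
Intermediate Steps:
H(-4, -6)*(-677) = -1*(-6)*(-677) = 6*(-677) = -4062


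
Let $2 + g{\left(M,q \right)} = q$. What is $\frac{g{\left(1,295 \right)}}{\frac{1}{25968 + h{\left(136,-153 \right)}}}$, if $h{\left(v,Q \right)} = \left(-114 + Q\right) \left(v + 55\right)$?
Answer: $-7333497$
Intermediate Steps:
$g{\left(M,q \right)} = -2 + q$
$h{\left(v,Q \right)} = \left(-114 + Q\right) \left(55 + v\right)$
$\frac{g{\left(1,295 \right)}}{\frac{1}{25968 + h{\left(136,-153 \right)}}} = \frac{-2 + 295}{\frac{1}{25968 - 50997}} = \frac{293}{\frac{1}{25968 - 50997}} = \frac{293}{\frac{1}{-25029}} = \frac{293}{- \frac{1}{25029}} = 293 \left(-25029\right) = -7333497$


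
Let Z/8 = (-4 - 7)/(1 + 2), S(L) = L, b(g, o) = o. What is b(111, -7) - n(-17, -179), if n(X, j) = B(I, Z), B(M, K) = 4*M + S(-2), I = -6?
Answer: 19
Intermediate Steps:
Z = -88/3 (Z = 8*((-4 - 7)/(1 + 2)) = 8*(-11/3) = -88/3 ≈ -29.333)
B(M, K) = -2 + 4*M (B(M, K) = 4*M - 2 = -2 + 4*M)
n(X, j) = -26 (n(X, j) = -2 + 4*(-6) = -2 - 24 = -26)
b(111, -7) - n(-17, -179) = -7 - 1*(-26) = -7 + 26 = 19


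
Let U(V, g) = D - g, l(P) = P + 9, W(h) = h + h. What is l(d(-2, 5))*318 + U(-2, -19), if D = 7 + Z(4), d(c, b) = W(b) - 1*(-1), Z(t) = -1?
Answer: 6385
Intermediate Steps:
W(h) = 2*h
d(c, b) = 1 + 2*b (d(c, b) = 2*b - 1*(-1) = 2*b + 1 = 1 + 2*b)
l(P) = 9 + P
D = 6 (D = 7 - 1 = 6)
U(V, g) = 6 - g
l(d(-2, 5))*318 + U(-2, -19) = (9 + (1 + 2*5))*318 + (6 - 1*(-19)) = (9 + (1 + 10))*318 + (6 + 19) = (9 + 11)*318 + 25 = 20*318 + 25 = 6360 + 25 = 6385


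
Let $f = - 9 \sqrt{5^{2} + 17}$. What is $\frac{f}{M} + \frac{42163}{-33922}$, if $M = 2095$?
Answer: $- \frac{42163}{33922} - \frac{9 \sqrt{42}}{2095} \approx -1.2708$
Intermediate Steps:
$f = - 9 \sqrt{42}$ ($f = - 9 \sqrt{25 + 17} = - 9 \sqrt{42} \approx -58.327$)
$\frac{f}{M} + \frac{42163}{-33922} = \frac{\left(-9\right) \sqrt{42}}{2095} + \frac{42163}{-33922} = - 9 \sqrt{42} \cdot \frac{1}{2095} + 42163 \left(- \frac{1}{33922}\right) = - \frac{9 \sqrt{42}}{2095} - \frac{42163}{33922} = - \frac{42163}{33922} - \frac{9 \sqrt{42}}{2095}$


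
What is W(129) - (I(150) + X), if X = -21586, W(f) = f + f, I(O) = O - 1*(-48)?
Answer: 21646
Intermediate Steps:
I(O) = 48 + O (I(O) = O + 48 = 48 + O)
W(f) = 2*f
W(129) - (I(150) + X) = 2*129 - ((48 + 150) - 21586) = 258 - (198 - 21586) = 258 - 1*(-21388) = 258 + 21388 = 21646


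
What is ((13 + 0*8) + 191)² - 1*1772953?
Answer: -1731337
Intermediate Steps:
((13 + 0*8) + 191)² - 1*1772953 = ((13 + 0) + 191)² - 1772953 = (13 + 191)² - 1772953 = 204² - 1772953 = 41616 - 1772953 = -1731337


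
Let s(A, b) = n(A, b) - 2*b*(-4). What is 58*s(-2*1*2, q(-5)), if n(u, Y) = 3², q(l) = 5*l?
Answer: -11078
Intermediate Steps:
n(u, Y) = 9
s(A, b) = 9 + 8*b (s(A, b) = 9 - 2*b*(-4) = 9 + 8*b)
58*s(-2*1*2, q(-5)) = 58*(9 + 8*(5*(-5))) = 58*(9 + 8*(-25)) = 58*(9 - 200) = 58*(-191) = -11078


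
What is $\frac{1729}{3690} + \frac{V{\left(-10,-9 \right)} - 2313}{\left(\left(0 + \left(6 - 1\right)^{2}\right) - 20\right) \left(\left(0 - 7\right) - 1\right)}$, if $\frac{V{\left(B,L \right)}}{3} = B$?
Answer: $\frac{871483}{14760} \approx 59.044$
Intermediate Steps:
$V{\left(B,L \right)} = 3 B$
$\frac{1729}{3690} + \frac{V{\left(-10,-9 \right)} - 2313}{\left(\left(0 + \left(6 - 1\right)^{2}\right) - 20\right) \left(\left(0 - 7\right) - 1\right)} = \frac{1729}{3690} + \frac{3 \left(-10\right) - 2313}{\left(\left(0 + \left(6 - 1\right)^{2}\right) - 20\right) \left(\left(0 - 7\right) - 1\right)} = 1729 \cdot \frac{1}{3690} + \frac{-30 - 2313}{\left(\left(0 + 5^{2}\right) - 20\right) \left(-7 - 1\right)} = \frac{1729}{3690} - \frac{2343}{\left(\left(0 + 25\right) - 20\right) \left(-8\right)} = \frac{1729}{3690} - \frac{2343}{\left(25 - 20\right) \left(-8\right)} = \frac{1729}{3690} - \frac{2343}{5 \left(-8\right)} = \frac{1729}{3690} - \frac{2343}{-40} = \frac{1729}{3690} - - \frac{2343}{40} = \frac{1729}{3690} + \frac{2343}{40} = \frac{871483}{14760}$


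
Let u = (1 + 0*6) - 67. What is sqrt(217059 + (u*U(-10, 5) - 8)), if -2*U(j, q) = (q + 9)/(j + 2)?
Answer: sqrt(867973)/2 ≈ 465.83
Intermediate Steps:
U(j, q) = -(9 + q)/(2*(2 + j)) (U(j, q) = -(q + 9)/(2*(j + 2)) = -(9 + q)/(2*(2 + j)))
u = -66 (u = (1 + 0) - 67 = 1 - 67 = -66)
sqrt(217059 + (u*U(-10, 5) - 8)) = sqrt(217059 + (-33*(-9 - 1*5)/(2 - 10) - 8)) = sqrt(217059 + (-33*(-9 - 5)/(-8) - 8)) = sqrt(217059 + (-33*(-1)*(-14)/8 - 8)) = sqrt(217059 + (-66*7/8 - 8)) = sqrt(217059 + (-231/4 - 8)) = sqrt(217059 - 263/4) = sqrt(867973/4) = sqrt(867973)/2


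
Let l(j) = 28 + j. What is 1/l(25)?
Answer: 1/53 ≈ 0.018868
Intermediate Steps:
1/l(25) = 1/(28 + 25) = 1/53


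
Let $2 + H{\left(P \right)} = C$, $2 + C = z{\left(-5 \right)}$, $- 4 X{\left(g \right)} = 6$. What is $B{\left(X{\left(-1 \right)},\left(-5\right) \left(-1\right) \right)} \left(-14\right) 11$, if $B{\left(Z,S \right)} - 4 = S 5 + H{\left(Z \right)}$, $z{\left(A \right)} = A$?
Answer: $-3080$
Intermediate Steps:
$X{\left(g \right)} = - \frac{3}{2}$ ($X{\left(g \right)} = \left(- \frac{1}{4}\right) 6 = - \frac{3}{2}$)
$C = -7$ ($C = -2 - 5 = -7$)
$H{\left(P \right)} = -9$ ($H{\left(P \right)} = -2 - 7 = -9$)
$B{\left(Z,S \right)} = -5 + 5 S$ ($B{\left(Z,S \right)} = 4 + \left(S 5 - 9\right) = 4 + \left(5 S - 9\right) = 4 + \left(-9 + 5 S\right) = -5 + 5 S$)
$B{\left(X{\left(-1 \right)},\left(-5\right) \left(-1\right) \right)} \left(-14\right) 11 = \left(-5 + 5 \left(\left(-5\right) \left(-1\right)\right)\right) \left(-14\right) 11 = \left(-5 + 5 \cdot 5\right) \left(-14\right) 11 = \left(-5 + 25\right) \left(-14\right) 11 = 20 \left(-14\right) 11 = \left(-280\right) 11 = -3080$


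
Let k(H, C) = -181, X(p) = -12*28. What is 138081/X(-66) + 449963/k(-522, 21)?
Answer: -58726743/20272 ≈ -2896.9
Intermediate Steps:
X(p) = -336
138081/X(-66) + 449963/k(-522, 21) = 138081/(-336) + 449963/(-181) = 138081*(-1/336) + 449963*(-1/181) = -46027/112 - 449963/181 = -58726743/20272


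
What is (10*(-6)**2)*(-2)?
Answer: -720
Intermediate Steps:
(10*(-6)**2)*(-2) = (10*36)*(-2) = 360*(-2) = -720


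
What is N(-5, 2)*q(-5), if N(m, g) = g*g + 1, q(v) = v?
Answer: -25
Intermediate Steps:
N(m, g) = 1 + g**2 (N(m, g) = g**2 + 1 = 1 + g**2)
N(-5, 2)*q(-5) = (1 + 2**2)*(-5) = (1 + 4)*(-5) = 5*(-5) = -25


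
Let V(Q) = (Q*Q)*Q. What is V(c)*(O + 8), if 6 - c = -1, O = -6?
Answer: 686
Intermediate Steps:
c = 7 (c = 6 - 1*(-1) = 6 + 1 = 7)
V(Q) = Q³ (V(Q) = Q²*Q = Q³)
V(c)*(O + 8) = 7³*(-6 + 8) = 343*2 = 686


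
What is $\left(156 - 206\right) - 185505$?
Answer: $-185555$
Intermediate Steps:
$\left(156 - 206\right) - 185505 = -50 - 185505 = -185555$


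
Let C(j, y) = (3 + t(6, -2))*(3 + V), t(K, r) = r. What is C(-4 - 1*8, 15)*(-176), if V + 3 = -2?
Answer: 352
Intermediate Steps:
V = -5 (V = -3 - 2 = -5)
C(j, y) = -2 (C(j, y) = (3 - 2)*(3 - 5) = 1*(-2) = -2)
C(-4 - 1*8, 15)*(-176) = -2*(-176) = 352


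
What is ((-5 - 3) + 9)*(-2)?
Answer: -2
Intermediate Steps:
((-5 - 3) + 9)*(-2) = (-8 + 9)*(-2) = 1*(-2) = -2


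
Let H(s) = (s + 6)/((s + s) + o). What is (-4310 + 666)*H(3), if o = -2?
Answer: -8199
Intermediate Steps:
H(s) = (6 + s)/(-2 + 2*s) (H(s) = (s + 6)/((s + s) - 2) = (6 + s)/(2*s - 2) = (6 + s)/(-2 + 2*s))
(-4310 + 666)*H(3) = (-4310 + 666)*((6 + 3)/(2*(-1 + 3))) = -1822*9/2 = -3644*9/4 = -8199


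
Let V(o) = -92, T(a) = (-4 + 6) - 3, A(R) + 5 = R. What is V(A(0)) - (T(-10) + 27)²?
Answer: -768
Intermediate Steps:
A(R) = -5 + R
T(a) = -1 (T(a) = 2 - 3 = -1)
V(A(0)) - (T(-10) + 27)² = -92 - (-1 + 27)² = -92 - 1*26² = -92 - 1*676 = -92 - 676 = -768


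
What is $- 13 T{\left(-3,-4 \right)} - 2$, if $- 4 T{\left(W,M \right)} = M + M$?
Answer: $-28$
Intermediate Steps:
$T{\left(W,M \right)} = - \frac{M}{2}$ ($T{\left(W,M \right)} = - \frac{M + M}{4} = - \frac{2 M}{4} = - \frac{M}{2}$)
$- 13 T{\left(-3,-4 \right)} - 2 = - 13 \left(\left(- \frac{1}{2}\right) \left(-4\right)\right) - 2 = \left(-13\right) 2 - 2 = -26 - 2 = -28$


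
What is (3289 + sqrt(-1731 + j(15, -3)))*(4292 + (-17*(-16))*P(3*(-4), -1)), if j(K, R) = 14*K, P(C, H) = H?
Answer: 13221780 + 156780*I ≈ 1.3222e+7 + 1.5678e+5*I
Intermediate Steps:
(3289 + sqrt(-1731 + j(15, -3)))*(4292 + (-17*(-16))*P(3*(-4), -1)) = (3289 + sqrt(-1731 + 14*15))*(4292 - 17*(-16)*(-1)) = (3289 + sqrt(-1731 + 210))*(4292 + 272*(-1)) = (3289 + sqrt(-1521))*(4292 - 272) = (3289 + 39*I)*4020 = 13221780 + 156780*I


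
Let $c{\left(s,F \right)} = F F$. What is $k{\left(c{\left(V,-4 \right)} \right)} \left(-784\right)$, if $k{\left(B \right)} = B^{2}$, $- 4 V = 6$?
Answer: $-200704$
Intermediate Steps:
$V = - \frac{3}{2}$ ($V = \left(- \frac{1}{4}\right) 6 = - \frac{3}{2} \approx -1.5$)
$c{\left(s,F \right)} = F^{2}$
$k{\left(c{\left(V,-4 \right)} \right)} \left(-784\right) = \left(\left(-4\right)^{2}\right)^{2} \left(-784\right) = 16^{2} \left(-784\right) = 256 \left(-784\right) = -200704$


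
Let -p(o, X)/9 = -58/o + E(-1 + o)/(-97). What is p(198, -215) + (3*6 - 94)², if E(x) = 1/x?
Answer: 1214663684/210199 ≈ 5778.6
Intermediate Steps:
p(o, X) = 522/o + 9/(97*(-1 + o)) (p(o, X) = -9*(-58/o + 1/((-1 + o)*(-97))) = -9*(-58/o - 1/97/(-1 + o)) = -9*(-58/o - 1/(97*(-1 + o))) = 522/o + 9/(97*(-1 + o)))
p(198, -215) + (3*6 - 94)² = (9/97)*(-5626 + 5627*198)/(198*(-1 + 198)) + (3*6 - 94)² = (9/97)*(1/198)*(-5626 + 1114146)/197 + (18 - 94)² = (9/97)*(1/198)*(1/197)*1108520 + (-76)² = 554260/210199 + 5776 = 1214663684/210199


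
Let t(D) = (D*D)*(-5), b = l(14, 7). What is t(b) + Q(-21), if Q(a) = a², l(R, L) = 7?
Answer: 196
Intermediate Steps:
b = 7
t(D) = -5*D² (t(D) = D²*(-5) = -5*D²)
t(b) + Q(-21) = -5*7² + (-21)² = -5*49 + 441 = -245 + 441 = 196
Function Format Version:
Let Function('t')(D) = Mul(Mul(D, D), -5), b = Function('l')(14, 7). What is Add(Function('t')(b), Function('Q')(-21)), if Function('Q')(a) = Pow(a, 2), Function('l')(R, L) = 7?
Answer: 196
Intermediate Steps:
b = 7
Function('t')(D) = Mul(-5, Pow(D, 2)) (Function('t')(D) = Mul(Pow(D, 2), -5) = Mul(-5, Pow(D, 2)))
Add(Function('t')(b), Function('Q')(-21)) = Add(Mul(-5, Pow(7, 2)), Pow(-21, 2)) = Add(Mul(-5, 49), 441) = Add(-245, 441) = 196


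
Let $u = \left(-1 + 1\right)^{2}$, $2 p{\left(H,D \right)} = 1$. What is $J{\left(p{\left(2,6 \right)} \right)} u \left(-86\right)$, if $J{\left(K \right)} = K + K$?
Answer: $0$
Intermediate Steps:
$p{\left(H,D \right)} = \frac{1}{2}$ ($p{\left(H,D \right)} = \frac{1}{2} \cdot 1 = \frac{1}{2}$)
$u = 0$ ($u = 0^{2} = 0$)
$J{\left(K \right)} = 2 K$
$J{\left(p{\left(2,6 \right)} \right)} u \left(-86\right) = 2 \cdot \frac{1}{2} \cdot 0 \left(-86\right) = 1 \cdot 0 \left(-86\right) = 0 \left(-86\right) = 0$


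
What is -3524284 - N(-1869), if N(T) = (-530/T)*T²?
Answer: -4514854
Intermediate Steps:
N(T) = -530*T
-3524284 - N(-1869) = -3524284 - (-530)*(-1869) = -3524284 - 1*990570 = -3524284 - 990570 = -4514854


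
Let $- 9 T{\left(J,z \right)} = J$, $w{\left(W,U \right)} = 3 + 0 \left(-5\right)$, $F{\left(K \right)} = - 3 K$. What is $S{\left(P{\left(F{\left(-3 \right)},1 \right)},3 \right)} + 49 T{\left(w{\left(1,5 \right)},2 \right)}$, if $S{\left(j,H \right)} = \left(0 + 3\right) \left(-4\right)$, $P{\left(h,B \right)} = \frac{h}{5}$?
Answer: $- \frac{85}{3} \approx -28.333$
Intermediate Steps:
$w{\left(W,U \right)} = 3$ ($w{\left(W,U \right)} = 3 + 0 = 3$)
$P{\left(h,B \right)} = \frac{h}{5}$ ($P{\left(h,B \right)} = h \frac{1}{5} = \frac{h}{5}$)
$T{\left(J,z \right)} = - \frac{J}{9}$
$S{\left(j,H \right)} = -12$ ($S{\left(j,H \right)} = 3 \left(-4\right) = -12$)
$S{\left(P{\left(F{\left(-3 \right)},1 \right)},3 \right)} + 49 T{\left(w{\left(1,5 \right)},2 \right)} = -12 + 49 \left(\left(- \frac{1}{9}\right) 3\right) = -12 + 49 \left(- \frac{1}{3}\right) = -12 - \frac{49}{3} = - \frac{85}{3}$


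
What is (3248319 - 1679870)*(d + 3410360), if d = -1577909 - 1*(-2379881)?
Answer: 6606827913068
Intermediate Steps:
d = 801972 (d = -1577909 + 2379881 = 801972)
(3248319 - 1679870)*(d + 3410360) = (3248319 - 1679870)*(801972 + 3410360) = 1568449*4212332 = 6606827913068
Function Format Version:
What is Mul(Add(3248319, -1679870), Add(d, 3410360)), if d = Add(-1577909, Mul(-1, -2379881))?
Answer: 6606827913068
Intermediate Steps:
d = 801972 (d = Add(-1577909, 2379881) = 801972)
Mul(Add(3248319, -1679870), Add(d, 3410360)) = Mul(Add(3248319, -1679870), Add(801972, 3410360)) = Mul(1568449, 4212332) = 6606827913068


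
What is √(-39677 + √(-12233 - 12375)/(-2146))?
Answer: √(-45681280733 - 2146*I*√1538)/1073 ≈ 0.00018349 - 199.19*I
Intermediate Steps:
√(-39677 + √(-12233 - 12375)/(-2146)) = √(-39677 + √(-24608)*(-1/2146)) = √(-39677 + (4*I*√1538)*(-1/2146)) = √(-39677 - 2*I*√1538/1073)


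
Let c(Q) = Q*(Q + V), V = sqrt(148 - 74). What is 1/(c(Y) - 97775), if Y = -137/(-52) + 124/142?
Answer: -18164353046841677936/1775795936780247120975265 - 651761016199488*sqrt(74)/1775795936780247120975265 ≈ -1.0232e-5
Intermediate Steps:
V = sqrt(74) ≈ 8.6023
Y = 12951/3692 (Y = -137*(-1/52) + 124*(1/142) = 137/52 + 62/71 = 12951/3692 ≈ 3.5079)
c(Q) = Q*(Q + sqrt(74))
1/(c(Y) - 97775) = 1/(12951*(12951/3692 + sqrt(74))/3692 - 97775) = 1/((167728401/13630864 + 12951*sqrt(74)/3692) - 97775) = 1/(-1332589999199/13630864 + 12951*sqrt(74)/3692)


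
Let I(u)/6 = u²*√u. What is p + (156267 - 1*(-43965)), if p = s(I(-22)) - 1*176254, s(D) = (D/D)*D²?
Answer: -185506774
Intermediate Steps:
I(u) = 6*u^(5/2) (I(u) = 6*(u²*√u) = 6*u^(5/2))
s(D) = D² (s(D) = 1*D² = D²)
p = -185707006 (p = (6*(-22)^(5/2))² - 1*176254 = (6*(484*I*√22))² - 176254 = (2904*I*√22)² - 176254 = -185530752 - 176254 = -185707006)
p + (156267 - 1*(-43965)) = -185707006 + (156267 - 1*(-43965)) = -185707006 + (156267 + 43965) = -185707006 + 200232 = -185506774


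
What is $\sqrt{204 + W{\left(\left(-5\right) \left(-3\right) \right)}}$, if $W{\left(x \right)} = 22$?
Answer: $\sqrt{226} \approx 15.033$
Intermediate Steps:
$\sqrt{204 + W{\left(\left(-5\right) \left(-3\right) \right)}} = \sqrt{204 + 22} = \sqrt{226}$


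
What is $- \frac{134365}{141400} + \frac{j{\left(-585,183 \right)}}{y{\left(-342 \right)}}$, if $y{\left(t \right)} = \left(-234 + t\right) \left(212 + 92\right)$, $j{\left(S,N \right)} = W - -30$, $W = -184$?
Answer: $- \frac{41975131}{44213760} \approx -0.94937$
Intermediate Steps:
$j{\left(S,N \right)} = -154$ ($j{\left(S,N \right)} = -184 - -30 = -184 + 30 = -154$)
$y{\left(t \right)} = -71136 + 304 t$ ($y{\left(t \right)} = \left(-234 + t\right) 304 = -71136 + 304 t$)
$- \frac{134365}{141400} + \frac{j{\left(-585,183 \right)}}{y{\left(-342 \right)}} = - \frac{134365}{141400} - \frac{154}{-71136 + 304 \left(-342\right)} = \left(-134365\right) \frac{1}{141400} - \frac{154}{-71136 - 103968} = - \frac{3839}{4040} - \frac{154}{-175104} = - \frac{3839}{4040} - - \frac{77}{87552} = - \frac{3839}{4040} + \frac{77}{87552} = - \frac{41975131}{44213760}$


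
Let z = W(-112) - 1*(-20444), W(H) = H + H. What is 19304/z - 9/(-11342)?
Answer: 54781987/57333810 ≈ 0.95549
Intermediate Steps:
W(H) = 2*H
z = 20220 (z = 2*(-112) - 1*(-20444) = -224 + 20444 = 20220)
19304/z - 9/(-11342) = 19304/20220 - 9/(-11342) = 19304*(1/20220) - 9*(-1/11342) = 4826/5055 + 9/11342 = 54781987/57333810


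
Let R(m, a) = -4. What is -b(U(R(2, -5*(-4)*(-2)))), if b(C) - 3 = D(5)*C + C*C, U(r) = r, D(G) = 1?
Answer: -15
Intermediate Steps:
b(C) = 3 + C + C² (b(C) = 3 + (1*C + C*C) = 3 + (C + C²) = 3 + C + C²)
-b(U(R(2, -5*(-4)*(-2)))) = -(3 - 4 + (-4)²) = -(3 - 4 + 16) = -1*15 = -15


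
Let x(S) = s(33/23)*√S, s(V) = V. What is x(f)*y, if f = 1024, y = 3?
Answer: 3168/23 ≈ 137.74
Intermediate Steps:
x(S) = 33*√S/23 (x(S) = (33/23)*√S = (33*(1/23))*√S = 33*√S/23)
x(f)*y = (33*√1024/23)*3 = ((33/23)*32)*3 = (1056/23)*3 = 3168/23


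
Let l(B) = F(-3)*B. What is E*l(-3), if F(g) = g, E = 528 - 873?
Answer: -3105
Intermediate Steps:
E = -345
l(B) = -3*B
E*l(-3) = -(-1035)*(-3) = -345*9 = -3105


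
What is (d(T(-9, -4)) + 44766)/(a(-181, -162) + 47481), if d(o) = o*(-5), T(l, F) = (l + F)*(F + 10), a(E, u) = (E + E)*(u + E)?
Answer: 45156/171647 ≈ 0.26307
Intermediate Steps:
a(E, u) = 2*E*(E + u) (a(E, u) = (2*E)*(E + u) = 2*E*(E + u))
T(l, F) = (10 + F)*(F + l) (T(l, F) = (F + l)*(10 + F) = (10 + F)*(F + l))
d(o) = -5*o
(d(T(-9, -4)) + 44766)/(a(-181, -162) + 47481) = (-5*((-4)² + 10*(-4) + 10*(-9) - 4*(-9)) + 44766)/(2*(-181)*(-181 - 162) + 47481) = (-5*(16 - 40 - 90 + 36) + 44766)/(2*(-181)*(-343) + 47481) = (-5*(-78) + 44766)/(124166 + 47481) = (390 + 44766)/171647 = 45156*(1/171647) = 45156/171647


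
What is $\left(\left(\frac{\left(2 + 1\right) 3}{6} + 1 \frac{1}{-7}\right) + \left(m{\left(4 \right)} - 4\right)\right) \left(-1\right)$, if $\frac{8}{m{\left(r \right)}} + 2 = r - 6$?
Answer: $\frac{65}{14} \approx 4.6429$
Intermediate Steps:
$m{\left(r \right)} = \frac{8}{-8 + r}$ ($m{\left(r \right)} = \frac{8}{-2 + \left(r - 6\right)} = \frac{8}{-2 + \left(-6 + r\right)} = \frac{8}{-8 + r}$)
$\left(\left(\frac{\left(2 + 1\right) 3}{6} + 1 \frac{1}{-7}\right) + \left(m{\left(4 \right)} - 4\right)\right) \left(-1\right) = \left(\left(\frac{\left(2 + 1\right) 3}{6} + 1 \frac{1}{-7}\right) - \left(4 - \frac{8}{-8 + 4}\right)\right) \left(-1\right) = \left(\left(3 \cdot 3 \cdot \frac{1}{6} + 1 \left(- \frac{1}{7}\right)\right) - \left(4 - \frac{8}{-4}\right)\right) \left(-1\right) = \left(\left(9 \cdot \frac{1}{6} - \frac{1}{7}\right) + \left(8 \left(- \frac{1}{4}\right) - 4\right)\right) \left(-1\right) = \left(\left(\frac{3}{2} - \frac{1}{7}\right) - 6\right) \left(-1\right) = \left(\frac{19}{14} - 6\right) \left(-1\right) = \left(- \frac{65}{14}\right) \left(-1\right) = \frac{65}{14}$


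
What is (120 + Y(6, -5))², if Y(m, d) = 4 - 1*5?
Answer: 14161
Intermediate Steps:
Y(m, d) = -1 (Y(m, d) = 4 - 5 = -1)
(120 + Y(6, -5))² = (120 - 1)² = 119² = 14161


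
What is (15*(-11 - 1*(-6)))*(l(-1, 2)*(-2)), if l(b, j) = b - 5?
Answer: -900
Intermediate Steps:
l(b, j) = -5 + b
(15*(-11 - 1*(-6)))*(l(-1, 2)*(-2)) = (15*(-11 - 1*(-6)))*((-5 - 1)*(-2)) = (15*(-11 + 6))*(-6*(-2)) = (15*(-5))*12 = -75*12 = -900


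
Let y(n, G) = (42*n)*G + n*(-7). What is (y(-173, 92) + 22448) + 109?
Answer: -644704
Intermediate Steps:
y(n, G) = -7*n + 42*G*n (y(n, G) = 42*G*n - 7*n = -7*n + 42*G*n)
(y(-173, 92) + 22448) + 109 = (7*(-173)*(-1 + 6*92) + 22448) + 109 = (7*(-173)*(-1 + 552) + 22448) + 109 = (7*(-173)*551 + 22448) + 109 = (-667261 + 22448) + 109 = -644813 + 109 = -644704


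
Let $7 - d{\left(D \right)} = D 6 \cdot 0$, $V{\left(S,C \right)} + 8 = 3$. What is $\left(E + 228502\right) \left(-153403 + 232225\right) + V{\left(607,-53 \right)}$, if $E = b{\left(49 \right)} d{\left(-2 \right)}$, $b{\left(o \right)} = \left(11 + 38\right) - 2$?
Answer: $18036917077$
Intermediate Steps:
$b{\left(o \right)} = 47$ ($b{\left(o \right)} = 49 - 2 = 47$)
$V{\left(S,C \right)} = -5$ ($V{\left(S,C \right)} = -8 + 3 = -5$)
$d{\left(D \right)} = 7$ ($d{\left(D \right)} = 7 - D 6 \cdot 0 = 7 - 6 D 0 = 7 - 0 = 7 + 0 = 7$)
$E = 329$ ($E = 47 \cdot 7 = 329$)
$\left(E + 228502\right) \left(-153403 + 232225\right) + V{\left(607,-53 \right)} = \left(329 + 228502\right) \left(-153403 + 232225\right) - 5 = 228831 \cdot 78822 - 5 = 18036917082 - 5 = 18036917077$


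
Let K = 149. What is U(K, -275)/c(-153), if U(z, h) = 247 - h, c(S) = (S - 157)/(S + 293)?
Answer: -7308/31 ≈ -235.74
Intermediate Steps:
c(S) = (-157 + S)/(293 + S)
U(K, -275)/c(-153) = (247 - 1*(-275))/(((-157 - 153)/(293 - 153))) = (247 + 275)/((-310/140)) = 522/(((1/140)*(-310))) = 522/(-31/14) = 522*(-14/31) = -7308/31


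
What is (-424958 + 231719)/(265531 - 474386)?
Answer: 193239/208855 ≈ 0.92523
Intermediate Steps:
(-424958 + 231719)/(265531 - 474386) = -193239/(-208855) = -193239*(-1/208855) = 193239/208855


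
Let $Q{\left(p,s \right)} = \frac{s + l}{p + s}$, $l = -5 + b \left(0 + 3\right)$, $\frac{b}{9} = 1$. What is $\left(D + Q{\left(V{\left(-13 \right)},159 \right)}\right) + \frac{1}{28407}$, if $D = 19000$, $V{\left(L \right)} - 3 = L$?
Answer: $\frac{80425358816}{4232643} \approx 19001.0$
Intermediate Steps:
$b = 9$ ($b = 9 \cdot 1 = 9$)
$V{\left(L \right)} = 3 + L$
$l = 22$ ($l = -5 + 9 \left(0 + 3\right) = -5 + 9 \cdot 3 = -5 + 27 = 22$)
$Q{\left(p,s \right)} = \frac{22 + s}{p + s}$ ($Q{\left(p,s \right)} = \frac{s + 22}{p + s} = \frac{22 + s}{p + s}$)
$\left(D + Q{\left(V{\left(-13 \right)},159 \right)}\right) + \frac{1}{28407} = \left(19000 + \frac{22 + 159}{\left(3 - 13\right) + 159}\right) + \frac{1}{28407} = \left(19000 + \frac{1}{-10 + 159} \cdot 181\right) + \frac{1}{28407} = \left(19000 + \frac{1}{149} \cdot 181\right) + \frac{1}{28407} = \left(19000 + \frac{181}{149}\right) + \frac{1}{28407} = \frac{2831181}{149} + \frac{1}{28407} = \frac{80425358816}{4232643}$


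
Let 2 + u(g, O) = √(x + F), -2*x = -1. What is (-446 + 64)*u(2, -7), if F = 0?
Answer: 764 - 191*√2 ≈ 493.89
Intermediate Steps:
x = ½ (x = -½*(-1) = ½ ≈ 0.50000)
u(g, O) = -2 + √2/2 (u(g, O) = -2 + √(½ + 0) = -2 + √(½) = -2 + √2/2)
(-446 + 64)*u(2, -7) = (-446 + 64)*(-2 + √2/2) = -382*(-2 + √2/2) = 764 - 191*√2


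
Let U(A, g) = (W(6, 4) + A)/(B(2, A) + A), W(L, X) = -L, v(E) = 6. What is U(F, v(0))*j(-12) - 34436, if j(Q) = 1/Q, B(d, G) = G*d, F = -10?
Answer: -1549622/45 ≈ -34436.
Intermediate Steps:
U(A, g) = (-6 + A)/(3*A) (U(A, g) = (-1*6 + A)/(A*2 + A) = (-6 + A)/(2*A + A) = (-6 + A)/((3*A)) = (-6 + A)*(1/(3*A)) = (-6 + A)/(3*A))
j(Q) = 1/Q
U(F, v(0))*j(-12) - 34436 = ((⅓)*(-6 - 10)/(-10))/(-12) - 34436 = ((⅓)*(-⅒)*(-16))*(-1/12) - 34436 = (8/15)*(-1/12) - 34436 = -2/45 - 34436 = -1549622/45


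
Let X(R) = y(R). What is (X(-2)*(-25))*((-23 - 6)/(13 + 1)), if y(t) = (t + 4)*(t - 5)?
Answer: -725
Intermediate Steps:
y(t) = (-5 + t)*(4 + t) (y(t) = (4 + t)*(-5 + t) = (-5 + t)*(4 + t))
X(R) = -20 + R**2 - R
(X(-2)*(-25))*((-23 - 6)/(13 + 1)) = ((-20 + (-2)**2 - 1*(-2))*(-25))*((-23 - 6)/(13 + 1)) = ((-20 + 4 + 2)*(-25))*(-29/14) = (-14*(-25))*(-29*1/14) = 350*(-29/14) = -725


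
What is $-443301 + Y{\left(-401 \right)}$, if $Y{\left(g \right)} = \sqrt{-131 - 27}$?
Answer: $-443301 + i \sqrt{158} \approx -4.433 \cdot 10^{5} + 12.57 i$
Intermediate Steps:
$Y{\left(g \right)} = i \sqrt{158}$ ($Y{\left(g \right)} = \sqrt{-158} = i \sqrt{158}$)
$-443301 + Y{\left(-401 \right)} = -443301 + i \sqrt{158}$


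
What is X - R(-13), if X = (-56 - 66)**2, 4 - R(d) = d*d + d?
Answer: 15036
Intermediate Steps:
R(d) = 4 - d - d**2 (R(d) = 4 - (d*d + d) = 4 - (d**2 + d) = 4 - (d + d**2) = 4 + (-d - d**2) = 4 - d - d**2)
X = 14884 (X = (-122)**2 = 14884)
X - R(-13) = 14884 - (4 - 1*(-13) - 1*(-13)**2) = 14884 - (4 + 13 - 1*169) = 14884 - (4 + 13 - 169) = 14884 - 1*(-152) = 14884 + 152 = 15036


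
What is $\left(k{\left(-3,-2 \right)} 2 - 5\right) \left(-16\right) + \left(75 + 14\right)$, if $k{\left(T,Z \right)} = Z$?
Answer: $233$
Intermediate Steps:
$\left(k{\left(-3,-2 \right)} 2 - 5\right) \left(-16\right) + \left(75 + 14\right) = \left(\left(-2\right) 2 - 5\right) \left(-16\right) + \left(75 + 14\right) = \left(-4 - 5\right) \left(-16\right) + 89 = \left(-9\right) \left(-16\right) + 89 = 144 + 89 = 233$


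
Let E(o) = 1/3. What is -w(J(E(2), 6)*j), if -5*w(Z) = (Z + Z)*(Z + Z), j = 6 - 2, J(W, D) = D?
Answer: 2304/5 ≈ 460.80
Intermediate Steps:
E(o) = ⅓ (E(o) = 1*(⅓) = ⅓)
j = 4
w(Z) = -4*Z²/5 (w(Z) = -(Z + Z)*(Z + Z)/5 = -2*Z*2*Z/5 = -4*Z²/5)
-w(J(E(2), 6)*j) = -(-4)*(6*4)²/5 = -(-4)*24²/5 = -(-4)*576/5 = -1*(-2304/5) = 2304/5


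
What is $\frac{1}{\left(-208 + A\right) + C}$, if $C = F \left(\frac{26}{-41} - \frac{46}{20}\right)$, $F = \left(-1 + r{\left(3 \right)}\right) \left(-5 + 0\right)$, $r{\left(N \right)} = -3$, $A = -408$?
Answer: $- \frac{41}{27662} \approx -0.0014822$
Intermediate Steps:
$F = 20$ ($F = \left(-1 - 3\right) \left(-5 + 0\right) = \left(-4\right) \left(-5\right) = 20$)
$C = - \frac{2406}{41}$ ($C = 20 \left(\frac{26}{-41} - \frac{46}{20}\right) = 20 \left(26 \left(- \frac{1}{41}\right) - \frac{23}{10}\right) = 20 \left(- \frac{26}{41} - \frac{23}{10}\right) = 20 \left(- \frac{1203}{410}\right) = - \frac{2406}{41} \approx -58.683$)
$\frac{1}{\left(-208 + A\right) + C} = \frac{1}{\left(-208 - 408\right) - \frac{2406}{41}} = \frac{1}{-616 - \frac{2406}{41}} = \frac{1}{- \frac{27662}{41}} = - \frac{41}{27662}$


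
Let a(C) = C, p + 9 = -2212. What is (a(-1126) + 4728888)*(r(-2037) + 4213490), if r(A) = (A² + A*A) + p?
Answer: 59144335714334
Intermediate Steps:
p = -2221 (p = -9 - 2212 = -2221)
r(A) = -2221 + 2*A² (r(A) = (A² + A*A) - 2221 = (A² + A²) - 2221 = 2*A² - 2221 = -2221 + 2*A²)
(a(-1126) + 4728888)*(r(-2037) + 4213490) = (-1126 + 4728888)*((-2221 + 2*(-2037)²) + 4213490) = 4727762*((-2221 + 2*4149369) + 4213490) = 4727762*((-2221 + 8298738) + 4213490) = 4727762*(8296517 + 4213490) = 4727762*12510007 = 59144335714334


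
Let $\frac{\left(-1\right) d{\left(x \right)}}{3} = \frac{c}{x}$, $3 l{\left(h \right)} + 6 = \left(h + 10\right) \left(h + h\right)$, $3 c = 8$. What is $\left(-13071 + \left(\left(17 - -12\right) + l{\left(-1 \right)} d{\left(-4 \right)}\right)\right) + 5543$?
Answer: $-7515$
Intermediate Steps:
$c = \frac{8}{3}$ ($c = \frac{1}{3} \cdot 8 = \frac{8}{3} \approx 2.6667$)
$l{\left(h \right)} = -2 + \frac{2 h \left(10 + h\right)}{3}$ ($l{\left(h \right)} = -2 + \frac{\left(h + 10\right) \left(h + h\right)}{3} = -2 + \frac{\left(10 + h\right) 2 h}{3} = -2 + \frac{2 h \left(10 + h\right)}{3}$)
$d{\left(x \right)} = - \frac{8}{x}$ ($d{\left(x \right)} = - 3 \frac{8}{3 x} = - \frac{8}{x}$)
$\left(-13071 + \left(\left(17 - -12\right) + l{\left(-1 \right)} d{\left(-4 \right)}\right)\right) + 5543 = \left(-13071 + \left(\left(17 - -12\right) + \left(-2 + \frac{2 \left(-1\right)^{2}}{3} + \frac{20}{3} \left(-1\right)\right) \left(- \frac{8}{-4}\right)\right)\right) + 5543 = \left(-13071 + \left(\left(17 + 12\right) + \left(-2 + \frac{2}{3} \cdot 1 - \frac{20}{3}\right) \left(\left(-8\right) \left(- \frac{1}{4}\right)\right)\right)\right) + 5543 = \left(-13071 + \left(29 + \left(-2 + \frac{2}{3} - \frac{20}{3}\right) 2\right)\right) + 5543 = \left(-13071 + \left(29 - 16\right)\right) + 5543 = \left(-13071 + 13\right) + 5543 = -13058 + 5543 = -7515$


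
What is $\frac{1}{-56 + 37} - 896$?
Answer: $- \frac{17025}{19} \approx -896.05$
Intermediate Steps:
$\frac{1}{-56 + 37} - 896 = \frac{1}{-19} - 896 = - \frac{1}{19} - 896 = - \frac{17025}{19}$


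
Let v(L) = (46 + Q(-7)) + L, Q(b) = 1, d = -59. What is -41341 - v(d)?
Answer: -41329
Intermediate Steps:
v(L) = 47 + L (v(L) = (46 + 1) + L = 47 + L)
-41341 - v(d) = -41341 - (47 - 59) = -41341 - 1*(-12) = -41341 + 12 = -41329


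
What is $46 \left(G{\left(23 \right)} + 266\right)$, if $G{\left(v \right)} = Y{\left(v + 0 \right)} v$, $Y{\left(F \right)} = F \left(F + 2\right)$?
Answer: $620586$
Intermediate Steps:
$Y{\left(F \right)} = F \left(2 + F\right)$
$G{\left(v \right)} = v^{2} \left(2 + v\right)$ ($G{\left(v \right)} = \left(v + 0\right) \left(2 + \left(v + 0\right)\right) v = v \left(2 + v\right) v = v^{2} \left(2 + v\right)$)
$46 \left(G{\left(23 \right)} + 266\right) = 46 \left(23^{2} \left(2 + 23\right) + 266\right) = 46 \left(529 \cdot 25 + 266\right) = 46 \left(13225 + 266\right) = 46 \cdot 13491 = 620586$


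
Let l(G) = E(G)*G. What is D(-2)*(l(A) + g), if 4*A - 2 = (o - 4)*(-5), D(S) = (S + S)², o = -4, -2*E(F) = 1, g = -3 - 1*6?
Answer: -228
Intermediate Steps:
g = -9 (g = -3 - 6 = -9)
E(F) = -½ (E(F) = -½*1 = -½)
D(S) = 4*S² (D(S) = (2*S)² = 4*S²)
A = 21/2 (A = ½ + ((-4 - 4)*(-5))/4 = ½ + (-8*(-5))/4 = ½ + (¼)*40 = ½ + 10 = 21/2 ≈ 10.500)
l(G) = -G/2
D(-2)*(l(A) + g) = (4*(-2)²)*(-½*21/2 - 9) = (4*4)*(-21/4 - 9) = 16*(-57/4) = -228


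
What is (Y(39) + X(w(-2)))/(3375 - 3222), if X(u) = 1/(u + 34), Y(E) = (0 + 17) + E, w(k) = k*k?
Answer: 2129/5814 ≈ 0.36619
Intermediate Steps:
w(k) = k**2
Y(E) = 17 + E
X(u) = 1/(34 + u)
(Y(39) + X(w(-2)))/(3375 - 3222) = ((17 + 39) + 1/(34 + (-2)**2))/(3375 - 3222) = (56 + 1/(34 + 4))/153 = (56 + 1/38)*(1/153) = (2129/38)*(1/153) = 2129/5814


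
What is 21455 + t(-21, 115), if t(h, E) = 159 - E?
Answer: 21499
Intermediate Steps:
21455 + t(-21, 115) = 21455 + (159 - 1*115) = 21455 + (159 - 115) = 21455 + 44 = 21499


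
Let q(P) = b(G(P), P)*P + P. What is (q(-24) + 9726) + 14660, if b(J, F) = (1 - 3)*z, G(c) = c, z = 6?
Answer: 24650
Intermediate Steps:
b(J, F) = -12 (b(J, F) = (1 - 3)*6 = -2*6 = -12)
q(P) = -11*P (q(P) = -12*P + P = -11*P)
(q(-24) + 9726) + 14660 = (-11*(-24) + 9726) + 14660 = (264 + 9726) + 14660 = 9990 + 14660 = 24650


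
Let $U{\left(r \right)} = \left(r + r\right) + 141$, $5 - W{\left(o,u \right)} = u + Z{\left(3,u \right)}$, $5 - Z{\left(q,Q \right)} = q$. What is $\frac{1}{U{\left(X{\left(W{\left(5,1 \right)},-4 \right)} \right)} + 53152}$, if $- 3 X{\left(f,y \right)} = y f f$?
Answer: $\frac{3}{159911} \approx 1.876 \cdot 10^{-5}$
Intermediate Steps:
$Z{\left(q,Q \right)} = 5 - q$
$W{\left(o,u \right)} = 3 - u$ ($W{\left(o,u \right)} = 5 - \left(u + \left(5 - 3\right)\right) = 5 - \left(u + 2\right) = 5 - \left(2 + u\right) = 3 - u$)
$X{\left(f,y \right)} = - \frac{y f^{2}}{3}$ ($X{\left(f,y \right)} = - \frac{y f f}{3} = - \frac{f y f}{3} = - \frac{y f^{2}}{3}$)
$U{\left(r \right)} = 141 + 2 r$ ($U{\left(r \right)} = 2 r + 141 = 141 + 2 r$)
$\frac{1}{U{\left(X{\left(W{\left(5,1 \right)},-4 \right)} \right)} + 53152} = \frac{1}{\left(141 + 2 \left(\left(- \frac{1}{3}\right) \left(-4\right) \left(3 - 1\right)^{2}\right)\right) + 53152} = \frac{1}{\left(141 + 2 \left(\left(- \frac{1}{3}\right) \left(-4\right) 2^{2}\right)\right) + 53152} = \frac{1}{\left(141 + 2 \left(\left(- \frac{1}{3}\right) \left(-4\right) 4\right)\right) + 53152} = \frac{1}{\left(141 + 2 \cdot \frac{16}{3}\right) + 53152} = \frac{1}{\left(141 + \frac{32}{3}\right) + 53152} = \frac{1}{\frac{455}{3} + 53152} = \frac{1}{\frac{159911}{3}} = \frac{3}{159911}$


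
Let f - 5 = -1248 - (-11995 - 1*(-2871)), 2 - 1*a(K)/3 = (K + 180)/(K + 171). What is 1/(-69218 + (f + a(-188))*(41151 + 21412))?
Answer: 17/8385706259 ≈ 2.0273e-9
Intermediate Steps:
a(K) = 6 - 3*(180 + K)/(171 + K) (a(K) = 6 - 3*(K + 180)/(K + 171) = 6 - 3*(180 + K)/(171 + K))
f = 7881 (f = 5 + (-1248 - (-11995 - 1*(-2871))) = 5 + (-1248 - (-11995 + 2871)) = 5 + (-1248 - 1*(-9124)) = 5 + (-1248 + 9124) = 5 + 7876 = 7881)
1/(-69218 + (f + a(-188))*(41151 + 21412)) = 1/(-69218 + (7881 + 3*(162 - 188)/(171 - 188))*(41151 + 21412)) = 1/(-69218 + (7881 + 3*(-26)/(-17))*62563) = 1/(-69218 + (7881 + 3*(-1/17)*(-26))*62563) = 1/(-69218 + (7881 + 78/17)*62563) = 1/(-69218 + (134055/17)*62563) = 1/(-69218 + 8386882965/17) = 1/(8385706259/17) = 17/8385706259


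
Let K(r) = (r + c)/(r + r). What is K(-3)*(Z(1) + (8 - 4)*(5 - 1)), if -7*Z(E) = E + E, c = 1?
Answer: 110/21 ≈ 5.2381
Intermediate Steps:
K(r) = (1 + r)/(2*r) (K(r) = (r + 1)/(r + r) = (1 + r)/((2*r)) = (1 + r)*(1/(2*r)) = (1 + r)/(2*r))
Z(E) = -2*E/7 (Z(E) = -(E + E)/7 = -2*E/7)
K(-3)*(Z(1) + (8 - 4)*(5 - 1)) = ((1/2)*(1 - 3)/(-3))*(-2/7*1 + (8 - 4)*(5 - 1)) = ((1/2)*(-1/3)*(-2))*(-2/7 + 4*4) = (-2/7 + 16)/3 = (1/3)*(110/7) = 110/21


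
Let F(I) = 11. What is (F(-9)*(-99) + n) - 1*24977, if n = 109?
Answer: -25957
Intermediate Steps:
(F(-9)*(-99) + n) - 1*24977 = (11*(-99) + 109) - 1*24977 = (-1089 + 109) - 24977 = -980 - 24977 = -25957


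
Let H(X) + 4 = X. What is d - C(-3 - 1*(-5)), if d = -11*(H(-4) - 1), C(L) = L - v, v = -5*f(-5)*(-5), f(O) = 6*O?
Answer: -653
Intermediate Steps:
H(X) = -4 + X
v = -750 (v = -30*(-5)*(-5) = -5*(-30)*(-5) = 150*(-5) = -750)
C(L) = 750 + L (C(L) = L - 1*(-750) = L + 750 = 750 + L)
d = 99 (d = -11*((-4 - 4) - 1) = -11*(-8 - 1) = -11*(-9) = 99)
d - C(-3 - 1*(-5)) = 99 - (750 + (-3 - 1*(-5))) = 99 - (750 + (-3 + 5)) = 99 - (750 + 2) = 99 - 1*752 = 99 - 752 = -653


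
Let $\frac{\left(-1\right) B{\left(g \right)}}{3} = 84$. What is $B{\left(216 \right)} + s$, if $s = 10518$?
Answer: $10266$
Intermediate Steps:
$B{\left(g \right)} = -252$ ($B{\left(g \right)} = \left(-3\right) 84 = -252$)
$B{\left(216 \right)} + s = -252 + 10518 = 10266$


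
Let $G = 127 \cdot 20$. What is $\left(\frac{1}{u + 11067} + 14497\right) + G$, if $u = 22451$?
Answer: $\frac{571046167}{33518} \approx 17037.0$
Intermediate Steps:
$G = 2540$
$\left(\frac{1}{u + 11067} + 14497\right) + G = \left(\frac{1}{22451 + 11067} + 14497\right) + 2540 = \left(\frac{1}{33518} + 14497\right) + 2540 = \frac{485910447}{33518} + 2540 = \frac{571046167}{33518}$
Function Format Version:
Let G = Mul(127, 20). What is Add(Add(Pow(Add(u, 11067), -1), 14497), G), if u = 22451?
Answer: Rational(571046167, 33518) ≈ 17037.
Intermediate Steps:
G = 2540
Add(Add(Pow(Add(u, 11067), -1), 14497), G) = Add(Add(Pow(Add(22451, 11067), -1), 14497), 2540) = Add(Add(Pow(33518, -1), 14497), 2540) = Add(Add(Rational(1, 33518), 14497), 2540) = Add(Rational(485910447, 33518), 2540) = Rational(571046167, 33518)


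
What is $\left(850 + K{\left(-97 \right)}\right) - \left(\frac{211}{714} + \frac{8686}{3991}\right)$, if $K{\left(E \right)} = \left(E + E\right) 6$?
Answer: $- \frac{901810141}{2849574} \approx -316.47$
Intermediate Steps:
$K{\left(E \right)} = 12 E$ ($K{\left(E \right)} = 2 E 6 = 12 E$)
$\left(850 + K{\left(-97 \right)}\right) - \left(\frac{211}{714} + \frac{8686}{3991}\right) = \left(850 + 12 \left(-97\right)\right) - \left(\frac{211}{714} + \frac{8686}{3991}\right) = \left(850 - 1164\right) - \frac{7043905}{2849574} = -314 - \frac{7043905}{2849574} = - \frac{901810141}{2849574}$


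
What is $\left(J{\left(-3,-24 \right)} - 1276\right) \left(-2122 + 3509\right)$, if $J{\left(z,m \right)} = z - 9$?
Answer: $-1786456$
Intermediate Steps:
$J{\left(z,m \right)} = -9 + z$ ($J{\left(z,m \right)} = z - 9 = -9 + z$)
$\left(J{\left(-3,-24 \right)} - 1276\right) \left(-2122 + 3509\right) = \left(\left(-9 - 3\right) - 1276\right) \left(-2122 + 3509\right) = \left(-12 - 1276\right) 1387 = \left(-1288\right) 1387 = -1786456$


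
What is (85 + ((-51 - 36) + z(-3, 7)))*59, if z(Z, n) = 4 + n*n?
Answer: 3009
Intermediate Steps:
z(Z, n) = 4 + n²
(85 + ((-51 - 36) + z(-3, 7)))*59 = (85 + ((-51 - 36) + (4 + 7²)))*59 = (85 + (-87 + (4 + 49)))*59 = (85 + (-87 + 53))*59 = (85 - 34)*59 = 51*59 = 3009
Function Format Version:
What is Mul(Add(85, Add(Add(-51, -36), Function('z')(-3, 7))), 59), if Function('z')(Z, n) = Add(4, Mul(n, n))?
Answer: 3009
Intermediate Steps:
Function('z')(Z, n) = Add(4, Pow(n, 2))
Mul(Add(85, Add(Add(-51, -36), Function('z')(-3, 7))), 59) = Mul(Add(85, Add(Add(-51, -36), Add(4, Pow(7, 2)))), 59) = Mul(Add(85, Add(-87, Add(4, 49))), 59) = Mul(Add(85, Add(-87, 53)), 59) = Mul(Add(85, -34), 59) = Mul(51, 59) = 3009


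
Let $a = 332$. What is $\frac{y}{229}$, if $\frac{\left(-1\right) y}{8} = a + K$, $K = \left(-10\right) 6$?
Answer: $- \frac{2176}{229} \approx -9.5022$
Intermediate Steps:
$K = -60$
$y = -2176$ ($y = - 8 \left(332 - 60\right) = \left(-8\right) 272 = -2176$)
$\frac{y}{229} = - \frac{2176}{229}$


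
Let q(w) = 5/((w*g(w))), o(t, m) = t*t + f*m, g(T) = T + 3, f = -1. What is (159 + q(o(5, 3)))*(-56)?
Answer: -489748/55 ≈ -8904.5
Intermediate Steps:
g(T) = 3 + T
o(t, m) = t² - m (o(t, m) = t*t - m = t² - m)
q(w) = 5/(w*(3 + w)) (q(w) = 5/((w*(3 + w))) = 5*(1/(w*(3 + w))) = 5/(w*(3 + w)))
(159 + q(o(5, 3)))*(-56) = (159 + 5/((5² - 1*3)*(3 + (5² - 1*3))))*(-56) = (159 + 5/((25 - 3)*(3 + (25 - 3))))*(-56) = (159 + 5/(22*(3 + 22)))*(-56) = (159 + 5*(1/22)/25)*(-56) = (159 + 5*(1/22)*(1/25))*(-56) = (159 + 1/110)*(-56) = (17491/110)*(-56) = -489748/55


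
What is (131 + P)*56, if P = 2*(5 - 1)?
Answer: 7784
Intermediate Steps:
P = 8 (P = 2*4 = 8)
(131 + P)*56 = (131 + 8)*56 = 139*56 = 7784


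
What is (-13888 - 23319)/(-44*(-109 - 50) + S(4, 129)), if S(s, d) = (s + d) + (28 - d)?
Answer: -37207/7028 ≈ -5.2941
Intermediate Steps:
S(s, d) = 28 + s (S(s, d) = (d + s) + (28 - d) = 28 + s)
(-13888 - 23319)/(-44*(-109 - 50) + S(4, 129)) = (-13888 - 23319)/(-44*(-109 - 50) + (28 + 4)) = -37207/(-44*(-159) + 32) = -37207/(6996 + 32) = -37207/7028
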